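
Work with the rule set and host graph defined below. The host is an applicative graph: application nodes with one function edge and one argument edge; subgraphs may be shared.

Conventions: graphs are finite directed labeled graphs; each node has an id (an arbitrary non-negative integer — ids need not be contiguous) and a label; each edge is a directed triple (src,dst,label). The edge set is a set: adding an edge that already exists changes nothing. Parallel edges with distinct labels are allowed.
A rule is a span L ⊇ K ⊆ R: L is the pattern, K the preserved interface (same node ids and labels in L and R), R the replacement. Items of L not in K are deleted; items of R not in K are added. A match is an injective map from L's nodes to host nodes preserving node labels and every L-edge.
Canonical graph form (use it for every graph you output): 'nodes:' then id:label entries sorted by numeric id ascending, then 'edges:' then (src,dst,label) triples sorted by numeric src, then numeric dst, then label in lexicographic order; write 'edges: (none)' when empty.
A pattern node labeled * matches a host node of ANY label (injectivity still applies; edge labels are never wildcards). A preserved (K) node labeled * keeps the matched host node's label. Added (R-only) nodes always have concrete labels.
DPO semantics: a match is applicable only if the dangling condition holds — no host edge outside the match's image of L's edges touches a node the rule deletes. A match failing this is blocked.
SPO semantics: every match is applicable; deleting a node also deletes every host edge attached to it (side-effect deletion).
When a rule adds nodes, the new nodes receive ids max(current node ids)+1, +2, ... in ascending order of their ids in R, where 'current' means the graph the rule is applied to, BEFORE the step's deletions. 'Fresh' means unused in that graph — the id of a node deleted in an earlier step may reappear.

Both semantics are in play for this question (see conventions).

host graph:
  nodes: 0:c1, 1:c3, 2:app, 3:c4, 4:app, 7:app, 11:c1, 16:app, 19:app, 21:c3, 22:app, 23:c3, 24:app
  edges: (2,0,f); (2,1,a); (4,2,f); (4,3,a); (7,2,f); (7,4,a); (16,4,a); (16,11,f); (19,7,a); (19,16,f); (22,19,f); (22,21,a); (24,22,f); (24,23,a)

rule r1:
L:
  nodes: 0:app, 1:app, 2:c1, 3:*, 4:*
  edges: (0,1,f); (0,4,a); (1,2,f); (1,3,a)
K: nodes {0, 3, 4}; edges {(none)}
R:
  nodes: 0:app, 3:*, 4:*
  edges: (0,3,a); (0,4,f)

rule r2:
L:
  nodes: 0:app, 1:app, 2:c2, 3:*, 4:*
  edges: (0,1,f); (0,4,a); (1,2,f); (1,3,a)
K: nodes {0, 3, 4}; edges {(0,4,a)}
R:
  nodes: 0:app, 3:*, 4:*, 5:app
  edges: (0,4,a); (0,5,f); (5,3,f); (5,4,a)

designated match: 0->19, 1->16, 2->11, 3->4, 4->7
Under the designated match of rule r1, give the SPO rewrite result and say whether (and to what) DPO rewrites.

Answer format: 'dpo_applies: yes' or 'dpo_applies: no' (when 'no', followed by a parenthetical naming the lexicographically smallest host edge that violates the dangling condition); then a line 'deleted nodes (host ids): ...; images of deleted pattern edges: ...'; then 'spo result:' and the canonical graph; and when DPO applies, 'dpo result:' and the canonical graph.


dpo_applies: yes
deleted nodes (host ids): 11, 16; images of deleted pattern edges: (16,4,a); (16,11,f); (19,7,a); (19,16,f)
spo result:
nodes: 0:c1, 1:c3, 2:app, 3:c4, 4:app, 7:app, 19:app, 21:c3, 22:app, 23:c3, 24:app
edges: (2,0,f); (2,1,a); (4,2,f); (4,3,a); (7,2,f); (7,4,a); (19,4,a); (19,7,f); (22,19,f); (22,21,a); (24,22,f); (24,23,a)
dpo result:
nodes: 0:c1, 1:c3, 2:app, 3:c4, 4:app, 7:app, 19:app, 21:c3, 22:app, 23:c3, 24:app
edges: (2,0,f); (2,1,a); (4,2,f); (4,3,a); (7,2,f); (7,4,a); (19,4,a); (19,7,f); (22,19,f); (22,21,a); (24,22,f); (24,23,a)


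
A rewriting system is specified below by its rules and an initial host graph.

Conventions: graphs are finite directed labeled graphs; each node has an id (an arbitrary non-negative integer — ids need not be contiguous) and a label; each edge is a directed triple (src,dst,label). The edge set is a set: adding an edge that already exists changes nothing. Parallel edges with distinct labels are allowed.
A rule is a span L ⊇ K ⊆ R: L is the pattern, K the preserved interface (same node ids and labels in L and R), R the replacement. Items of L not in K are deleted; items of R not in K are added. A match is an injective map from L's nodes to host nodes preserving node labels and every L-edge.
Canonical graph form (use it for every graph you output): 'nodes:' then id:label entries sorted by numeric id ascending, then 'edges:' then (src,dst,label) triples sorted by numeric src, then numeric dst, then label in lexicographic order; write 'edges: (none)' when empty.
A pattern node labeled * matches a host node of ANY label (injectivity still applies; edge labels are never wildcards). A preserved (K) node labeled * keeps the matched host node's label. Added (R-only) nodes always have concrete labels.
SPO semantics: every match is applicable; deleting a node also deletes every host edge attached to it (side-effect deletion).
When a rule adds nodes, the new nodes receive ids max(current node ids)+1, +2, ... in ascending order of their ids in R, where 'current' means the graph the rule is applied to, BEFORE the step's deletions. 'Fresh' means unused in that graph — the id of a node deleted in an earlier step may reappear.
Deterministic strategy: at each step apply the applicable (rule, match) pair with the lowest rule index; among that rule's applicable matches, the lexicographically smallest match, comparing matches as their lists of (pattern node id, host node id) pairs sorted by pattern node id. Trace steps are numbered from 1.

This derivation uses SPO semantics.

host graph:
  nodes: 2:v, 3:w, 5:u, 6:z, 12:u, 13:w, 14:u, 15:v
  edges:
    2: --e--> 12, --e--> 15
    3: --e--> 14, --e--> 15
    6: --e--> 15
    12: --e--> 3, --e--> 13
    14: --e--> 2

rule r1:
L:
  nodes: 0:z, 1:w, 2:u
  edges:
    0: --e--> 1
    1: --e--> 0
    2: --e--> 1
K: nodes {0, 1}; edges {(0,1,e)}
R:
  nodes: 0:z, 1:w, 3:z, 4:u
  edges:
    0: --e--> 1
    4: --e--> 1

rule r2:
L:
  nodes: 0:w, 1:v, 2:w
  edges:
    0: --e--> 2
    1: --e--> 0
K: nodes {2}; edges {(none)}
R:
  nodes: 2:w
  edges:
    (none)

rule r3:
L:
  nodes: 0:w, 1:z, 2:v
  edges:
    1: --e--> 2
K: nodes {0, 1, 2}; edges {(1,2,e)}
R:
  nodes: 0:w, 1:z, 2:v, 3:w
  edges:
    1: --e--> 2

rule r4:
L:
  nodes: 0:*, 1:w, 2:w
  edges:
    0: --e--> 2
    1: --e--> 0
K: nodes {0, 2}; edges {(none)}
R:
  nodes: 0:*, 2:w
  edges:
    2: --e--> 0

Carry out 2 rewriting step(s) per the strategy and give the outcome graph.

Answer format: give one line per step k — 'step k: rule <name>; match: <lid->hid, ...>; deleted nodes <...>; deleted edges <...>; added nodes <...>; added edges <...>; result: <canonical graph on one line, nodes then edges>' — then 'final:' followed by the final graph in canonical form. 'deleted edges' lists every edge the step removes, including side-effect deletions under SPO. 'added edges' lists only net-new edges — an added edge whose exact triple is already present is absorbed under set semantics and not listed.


step 1: rule r3; match: 0->3, 1->6, 2->15; deleted nodes (none); deleted edges (none); added nodes 16; added edges (none); result: nodes: 2:v, 3:w, 5:u, 6:z, 12:u, 13:w, 14:u, 15:v, 16:w edges: (2,12,e); (2,15,e); (3,14,e); (3,15,e); (6,15,e); (12,3,e); (12,13,e); (14,2,e)
step 2: rule r3; match: 0->3, 1->6, 2->15; deleted nodes (none); deleted edges (none); added nodes 17; added edges (none); result: nodes: 2:v, 3:w, 5:u, 6:z, 12:u, 13:w, 14:u, 15:v, 16:w, 17:w edges: (2,12,e); (2,15,e); (3,14,e); (3,15,e); (6,15,e); (12,3,e); (12,13,e); (14,2,e)
final:
nodes: 2:v, 3:w, 5:u, 6:z, 12:u, 13:w, 14:u, 15:v, 16:w, 17:w
edges: (2,12,e); (2,15,e); (3,14,e); (3,15,e); (6,15,e); (12,3,e); (12,13,e); (14,2,e)


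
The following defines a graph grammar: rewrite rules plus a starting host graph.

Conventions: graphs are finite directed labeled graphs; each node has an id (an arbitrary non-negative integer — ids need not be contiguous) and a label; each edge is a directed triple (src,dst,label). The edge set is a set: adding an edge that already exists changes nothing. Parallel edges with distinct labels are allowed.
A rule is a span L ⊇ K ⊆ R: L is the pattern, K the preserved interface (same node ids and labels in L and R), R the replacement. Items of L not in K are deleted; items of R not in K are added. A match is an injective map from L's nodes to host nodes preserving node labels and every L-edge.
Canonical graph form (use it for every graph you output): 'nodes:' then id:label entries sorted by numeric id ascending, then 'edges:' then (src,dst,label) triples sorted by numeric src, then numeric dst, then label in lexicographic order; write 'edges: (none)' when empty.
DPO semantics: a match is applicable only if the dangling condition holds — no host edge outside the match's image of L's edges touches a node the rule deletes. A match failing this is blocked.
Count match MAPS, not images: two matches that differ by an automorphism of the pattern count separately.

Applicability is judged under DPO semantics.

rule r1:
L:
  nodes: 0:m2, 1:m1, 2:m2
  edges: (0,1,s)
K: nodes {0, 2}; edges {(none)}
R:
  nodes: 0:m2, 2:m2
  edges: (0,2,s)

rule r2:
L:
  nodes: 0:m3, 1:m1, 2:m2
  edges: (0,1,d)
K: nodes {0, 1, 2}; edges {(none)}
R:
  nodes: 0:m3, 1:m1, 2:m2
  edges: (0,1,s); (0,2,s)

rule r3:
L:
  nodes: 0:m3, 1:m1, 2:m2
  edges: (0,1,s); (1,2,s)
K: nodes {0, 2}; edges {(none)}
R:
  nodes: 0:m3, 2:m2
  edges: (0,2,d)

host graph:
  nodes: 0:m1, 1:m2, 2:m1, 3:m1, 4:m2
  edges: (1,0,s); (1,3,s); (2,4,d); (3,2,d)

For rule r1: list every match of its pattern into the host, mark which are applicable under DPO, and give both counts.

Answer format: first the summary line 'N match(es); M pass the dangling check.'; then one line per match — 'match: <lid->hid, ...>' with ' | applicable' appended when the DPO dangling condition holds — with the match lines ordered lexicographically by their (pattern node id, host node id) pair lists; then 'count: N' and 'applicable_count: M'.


2 match(es); 1 pass the dangling check.
match: 0->1, 1->0, 2->4 | applicable
match: 0->1, 1->3, 2->4
count: 2
applicable_count: 1


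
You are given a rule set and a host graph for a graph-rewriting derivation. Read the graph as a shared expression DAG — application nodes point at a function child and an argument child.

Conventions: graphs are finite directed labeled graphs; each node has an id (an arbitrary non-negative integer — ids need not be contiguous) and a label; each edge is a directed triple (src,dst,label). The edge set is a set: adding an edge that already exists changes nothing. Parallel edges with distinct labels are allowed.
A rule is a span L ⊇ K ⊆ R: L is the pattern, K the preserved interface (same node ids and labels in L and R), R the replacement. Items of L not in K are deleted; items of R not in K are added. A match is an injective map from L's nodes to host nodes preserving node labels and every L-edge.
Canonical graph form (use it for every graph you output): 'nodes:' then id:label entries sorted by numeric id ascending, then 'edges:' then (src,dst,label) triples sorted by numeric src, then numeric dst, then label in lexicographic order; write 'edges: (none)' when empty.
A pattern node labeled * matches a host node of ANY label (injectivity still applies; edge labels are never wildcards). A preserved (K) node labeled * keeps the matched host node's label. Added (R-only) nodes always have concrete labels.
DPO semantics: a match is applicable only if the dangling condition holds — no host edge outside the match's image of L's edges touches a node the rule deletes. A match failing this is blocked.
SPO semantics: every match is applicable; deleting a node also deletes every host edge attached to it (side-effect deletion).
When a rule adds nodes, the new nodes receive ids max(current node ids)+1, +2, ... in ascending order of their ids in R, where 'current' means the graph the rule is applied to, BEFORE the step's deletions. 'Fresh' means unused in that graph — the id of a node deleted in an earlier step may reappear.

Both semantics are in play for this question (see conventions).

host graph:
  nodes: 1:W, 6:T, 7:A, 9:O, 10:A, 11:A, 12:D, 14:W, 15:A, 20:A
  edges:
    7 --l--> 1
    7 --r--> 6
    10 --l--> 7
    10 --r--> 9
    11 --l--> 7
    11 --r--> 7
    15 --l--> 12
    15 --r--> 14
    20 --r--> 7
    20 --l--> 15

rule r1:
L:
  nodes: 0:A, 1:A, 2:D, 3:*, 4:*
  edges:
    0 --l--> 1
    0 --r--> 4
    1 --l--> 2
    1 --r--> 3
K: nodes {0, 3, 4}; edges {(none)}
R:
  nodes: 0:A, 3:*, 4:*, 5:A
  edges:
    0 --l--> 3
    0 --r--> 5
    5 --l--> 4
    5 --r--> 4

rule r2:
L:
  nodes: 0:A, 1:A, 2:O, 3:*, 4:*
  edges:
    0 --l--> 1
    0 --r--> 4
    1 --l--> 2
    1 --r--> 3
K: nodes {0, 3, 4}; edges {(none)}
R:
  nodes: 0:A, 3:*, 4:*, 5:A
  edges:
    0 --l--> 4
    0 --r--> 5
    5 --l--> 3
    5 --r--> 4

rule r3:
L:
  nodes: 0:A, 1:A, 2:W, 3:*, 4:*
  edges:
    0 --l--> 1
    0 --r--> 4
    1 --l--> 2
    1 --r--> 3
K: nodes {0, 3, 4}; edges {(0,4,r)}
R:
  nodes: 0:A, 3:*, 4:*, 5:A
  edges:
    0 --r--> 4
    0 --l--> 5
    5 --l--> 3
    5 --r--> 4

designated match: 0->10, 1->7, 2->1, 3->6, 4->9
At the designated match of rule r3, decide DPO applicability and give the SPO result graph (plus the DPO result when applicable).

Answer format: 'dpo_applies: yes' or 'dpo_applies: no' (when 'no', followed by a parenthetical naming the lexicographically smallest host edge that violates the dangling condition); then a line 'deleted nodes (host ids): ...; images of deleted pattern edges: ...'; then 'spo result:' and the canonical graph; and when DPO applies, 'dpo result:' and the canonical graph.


dpo_applies: no
(the rule deletes node 7, which keeps host edge (11,7,l) outside the match image — the dangling condition fails, DPO blocks; SPO proceeds and side-deletes such edges)
deleted nodes (host ids): 1, 7; images of deleted pattern edges: (7,1,l); (7,6,r); (10,7,l)
spo result:
nodes: 6:T, 9:O, 10:A, 11:A, 12:D, 14:W, 15:A, 20:A, 21:A
edges: (10,9,r); (10,21,l); (15,12,l); (15,14,r); (20,15,l); (21,6,l); (21,9,r)


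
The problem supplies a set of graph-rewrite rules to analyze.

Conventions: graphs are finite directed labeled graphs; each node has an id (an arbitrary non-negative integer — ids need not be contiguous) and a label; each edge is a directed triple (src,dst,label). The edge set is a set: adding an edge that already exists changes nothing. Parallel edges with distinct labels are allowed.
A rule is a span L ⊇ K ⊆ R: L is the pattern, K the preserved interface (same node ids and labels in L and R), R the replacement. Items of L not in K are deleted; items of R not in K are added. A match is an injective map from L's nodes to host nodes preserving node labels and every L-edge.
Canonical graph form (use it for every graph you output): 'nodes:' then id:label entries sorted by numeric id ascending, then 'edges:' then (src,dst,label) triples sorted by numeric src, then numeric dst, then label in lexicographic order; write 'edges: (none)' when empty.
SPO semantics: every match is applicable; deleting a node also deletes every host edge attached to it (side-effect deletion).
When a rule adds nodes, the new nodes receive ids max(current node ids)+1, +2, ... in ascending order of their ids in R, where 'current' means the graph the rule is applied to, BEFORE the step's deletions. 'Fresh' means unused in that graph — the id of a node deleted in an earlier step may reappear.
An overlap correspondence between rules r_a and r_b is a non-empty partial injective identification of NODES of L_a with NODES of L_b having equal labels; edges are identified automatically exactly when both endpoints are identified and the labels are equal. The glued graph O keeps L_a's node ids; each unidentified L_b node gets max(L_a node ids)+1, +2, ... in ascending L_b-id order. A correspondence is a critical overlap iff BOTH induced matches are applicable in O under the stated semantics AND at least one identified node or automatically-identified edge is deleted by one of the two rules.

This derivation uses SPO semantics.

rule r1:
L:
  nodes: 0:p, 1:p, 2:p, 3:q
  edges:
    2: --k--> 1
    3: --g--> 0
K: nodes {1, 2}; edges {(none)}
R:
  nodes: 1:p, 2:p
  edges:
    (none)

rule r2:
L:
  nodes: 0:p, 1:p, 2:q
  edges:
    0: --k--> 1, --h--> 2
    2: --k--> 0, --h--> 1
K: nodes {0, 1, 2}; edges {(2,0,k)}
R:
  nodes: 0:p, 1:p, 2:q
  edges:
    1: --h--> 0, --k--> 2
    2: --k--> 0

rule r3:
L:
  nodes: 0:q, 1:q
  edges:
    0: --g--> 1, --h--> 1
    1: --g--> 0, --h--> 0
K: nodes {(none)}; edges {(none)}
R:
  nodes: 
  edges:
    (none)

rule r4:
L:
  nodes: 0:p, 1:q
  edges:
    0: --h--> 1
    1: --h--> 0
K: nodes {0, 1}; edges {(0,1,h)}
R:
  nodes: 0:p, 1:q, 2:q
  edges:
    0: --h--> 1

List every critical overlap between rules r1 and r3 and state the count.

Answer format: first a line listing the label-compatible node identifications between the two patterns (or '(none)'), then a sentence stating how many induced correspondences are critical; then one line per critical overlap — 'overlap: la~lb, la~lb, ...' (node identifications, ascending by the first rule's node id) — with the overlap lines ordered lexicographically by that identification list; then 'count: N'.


label-compatible node identifications between L(r1) and L(r3): 3~0, 3~1
2 of the induced correspondences are critical overlaps of r1 and r3.
overlap: 3~0
overlap: 3~1
count: 2


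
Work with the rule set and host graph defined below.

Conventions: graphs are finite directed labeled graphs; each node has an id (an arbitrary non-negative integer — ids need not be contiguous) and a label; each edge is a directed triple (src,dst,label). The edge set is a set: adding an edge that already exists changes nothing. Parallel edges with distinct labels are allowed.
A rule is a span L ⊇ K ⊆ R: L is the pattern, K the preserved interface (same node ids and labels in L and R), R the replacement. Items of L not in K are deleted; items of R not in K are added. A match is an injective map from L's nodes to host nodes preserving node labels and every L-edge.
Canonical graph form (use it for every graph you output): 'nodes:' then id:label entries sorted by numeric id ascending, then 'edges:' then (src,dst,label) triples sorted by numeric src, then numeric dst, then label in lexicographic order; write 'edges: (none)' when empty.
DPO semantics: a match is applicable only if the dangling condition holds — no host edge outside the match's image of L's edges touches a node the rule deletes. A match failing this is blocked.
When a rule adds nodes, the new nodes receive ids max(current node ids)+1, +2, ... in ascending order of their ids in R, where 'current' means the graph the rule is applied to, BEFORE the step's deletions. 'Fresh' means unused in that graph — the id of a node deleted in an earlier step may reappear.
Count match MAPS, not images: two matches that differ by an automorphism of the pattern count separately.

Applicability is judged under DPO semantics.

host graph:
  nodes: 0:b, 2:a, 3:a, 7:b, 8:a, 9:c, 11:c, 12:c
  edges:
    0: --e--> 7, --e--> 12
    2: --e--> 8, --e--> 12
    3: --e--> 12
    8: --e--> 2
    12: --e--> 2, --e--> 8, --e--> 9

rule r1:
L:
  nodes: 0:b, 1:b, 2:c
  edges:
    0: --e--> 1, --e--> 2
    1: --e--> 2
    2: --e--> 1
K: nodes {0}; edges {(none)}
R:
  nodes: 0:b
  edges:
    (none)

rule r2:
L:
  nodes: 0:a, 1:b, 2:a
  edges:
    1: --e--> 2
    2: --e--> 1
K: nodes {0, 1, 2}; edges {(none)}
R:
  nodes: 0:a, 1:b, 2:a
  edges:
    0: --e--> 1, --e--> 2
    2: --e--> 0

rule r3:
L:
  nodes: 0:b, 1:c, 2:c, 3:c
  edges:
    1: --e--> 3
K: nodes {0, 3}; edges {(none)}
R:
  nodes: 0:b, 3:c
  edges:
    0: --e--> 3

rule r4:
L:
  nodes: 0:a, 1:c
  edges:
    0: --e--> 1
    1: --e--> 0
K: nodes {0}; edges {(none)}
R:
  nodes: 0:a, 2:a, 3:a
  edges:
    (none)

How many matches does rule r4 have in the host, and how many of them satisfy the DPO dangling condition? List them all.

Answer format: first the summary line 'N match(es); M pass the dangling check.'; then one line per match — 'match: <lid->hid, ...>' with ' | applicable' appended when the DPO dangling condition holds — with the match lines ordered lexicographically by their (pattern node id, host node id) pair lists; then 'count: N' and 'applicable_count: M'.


1 match(es); 0 pass the dangling check.
match: 0->2, 1->12
count: 1
applicable_count: 0


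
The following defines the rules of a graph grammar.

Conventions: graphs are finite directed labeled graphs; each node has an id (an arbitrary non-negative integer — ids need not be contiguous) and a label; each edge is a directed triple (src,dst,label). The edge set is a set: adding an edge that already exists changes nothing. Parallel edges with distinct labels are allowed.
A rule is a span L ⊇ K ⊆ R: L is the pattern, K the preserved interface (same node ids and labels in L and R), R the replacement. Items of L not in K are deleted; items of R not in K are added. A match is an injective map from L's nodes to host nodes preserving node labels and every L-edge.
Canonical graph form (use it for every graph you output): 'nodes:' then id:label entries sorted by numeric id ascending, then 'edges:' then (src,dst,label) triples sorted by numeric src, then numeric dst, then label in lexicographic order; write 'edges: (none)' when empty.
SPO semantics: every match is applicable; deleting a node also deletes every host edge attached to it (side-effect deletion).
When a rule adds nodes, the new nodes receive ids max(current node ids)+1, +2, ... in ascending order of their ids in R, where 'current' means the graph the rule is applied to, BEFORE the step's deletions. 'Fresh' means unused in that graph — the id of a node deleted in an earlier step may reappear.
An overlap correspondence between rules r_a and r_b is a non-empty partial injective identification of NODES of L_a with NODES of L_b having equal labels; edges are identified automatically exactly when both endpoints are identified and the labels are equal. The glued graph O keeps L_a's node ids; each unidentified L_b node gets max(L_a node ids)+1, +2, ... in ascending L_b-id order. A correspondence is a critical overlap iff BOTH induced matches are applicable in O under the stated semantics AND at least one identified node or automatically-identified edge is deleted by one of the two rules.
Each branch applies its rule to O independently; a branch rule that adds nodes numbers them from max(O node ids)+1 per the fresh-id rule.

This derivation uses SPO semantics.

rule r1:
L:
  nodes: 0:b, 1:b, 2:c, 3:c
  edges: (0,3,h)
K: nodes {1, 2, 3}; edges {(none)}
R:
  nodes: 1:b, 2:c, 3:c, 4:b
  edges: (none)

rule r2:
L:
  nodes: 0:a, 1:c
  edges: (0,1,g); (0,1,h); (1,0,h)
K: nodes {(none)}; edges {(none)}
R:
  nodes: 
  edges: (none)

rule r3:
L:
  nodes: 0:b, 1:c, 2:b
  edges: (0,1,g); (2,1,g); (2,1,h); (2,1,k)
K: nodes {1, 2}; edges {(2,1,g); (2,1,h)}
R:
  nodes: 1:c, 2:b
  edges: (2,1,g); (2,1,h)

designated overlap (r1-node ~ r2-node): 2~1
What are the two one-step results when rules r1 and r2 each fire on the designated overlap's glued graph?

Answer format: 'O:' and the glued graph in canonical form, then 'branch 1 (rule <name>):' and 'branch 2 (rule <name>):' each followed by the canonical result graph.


O:
nodes: 0:b, 1:b, 2:c, 3:c, 4:a
edges: (0,3,h); (2,4,h); (4,2,g); (4,2,h)
branch 1 (rule r1):
nodes: 1:b, 2:c, 3:c, 4:a, 5:b
edges: (2,4,h); (4,2,g); (4,2,h)
branch 2 (rule r2):
nodes: 0:b, 1:b, 3:c
edges: (0,3,h)


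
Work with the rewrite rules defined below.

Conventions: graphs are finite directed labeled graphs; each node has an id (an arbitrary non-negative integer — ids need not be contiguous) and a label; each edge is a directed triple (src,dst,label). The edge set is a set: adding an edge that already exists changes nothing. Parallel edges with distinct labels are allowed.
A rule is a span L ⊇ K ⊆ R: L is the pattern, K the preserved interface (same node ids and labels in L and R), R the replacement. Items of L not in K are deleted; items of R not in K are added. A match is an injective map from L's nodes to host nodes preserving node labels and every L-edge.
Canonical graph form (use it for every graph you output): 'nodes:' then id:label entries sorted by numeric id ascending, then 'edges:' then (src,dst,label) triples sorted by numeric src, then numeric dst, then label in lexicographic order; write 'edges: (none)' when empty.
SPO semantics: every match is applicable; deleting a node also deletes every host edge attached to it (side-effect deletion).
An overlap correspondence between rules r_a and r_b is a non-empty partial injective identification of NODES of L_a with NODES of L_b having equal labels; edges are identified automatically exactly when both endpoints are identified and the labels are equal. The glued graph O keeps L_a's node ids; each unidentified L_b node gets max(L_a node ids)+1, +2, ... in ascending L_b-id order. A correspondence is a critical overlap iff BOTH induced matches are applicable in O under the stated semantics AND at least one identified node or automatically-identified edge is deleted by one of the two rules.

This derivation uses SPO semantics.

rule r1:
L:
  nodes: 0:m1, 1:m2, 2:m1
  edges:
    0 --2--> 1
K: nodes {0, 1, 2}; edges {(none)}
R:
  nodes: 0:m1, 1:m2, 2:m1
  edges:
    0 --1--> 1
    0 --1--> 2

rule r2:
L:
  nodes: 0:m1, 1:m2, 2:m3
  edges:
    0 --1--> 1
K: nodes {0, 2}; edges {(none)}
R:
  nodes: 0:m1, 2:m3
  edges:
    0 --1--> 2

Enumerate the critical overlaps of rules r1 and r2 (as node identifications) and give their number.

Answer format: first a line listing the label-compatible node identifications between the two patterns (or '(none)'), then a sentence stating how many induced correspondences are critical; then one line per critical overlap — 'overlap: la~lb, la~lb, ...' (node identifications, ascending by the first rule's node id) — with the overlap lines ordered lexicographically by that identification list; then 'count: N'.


label-compatible node identifications between L(r1) and L(r2): 0~0, 1~1, 2~0
3 of the induced correspondences are critical overlaps of r1 and r2.
overlap: 0~0, 1~1
overlap: 1~1
overlap: 1~1, 2~0
count: 3


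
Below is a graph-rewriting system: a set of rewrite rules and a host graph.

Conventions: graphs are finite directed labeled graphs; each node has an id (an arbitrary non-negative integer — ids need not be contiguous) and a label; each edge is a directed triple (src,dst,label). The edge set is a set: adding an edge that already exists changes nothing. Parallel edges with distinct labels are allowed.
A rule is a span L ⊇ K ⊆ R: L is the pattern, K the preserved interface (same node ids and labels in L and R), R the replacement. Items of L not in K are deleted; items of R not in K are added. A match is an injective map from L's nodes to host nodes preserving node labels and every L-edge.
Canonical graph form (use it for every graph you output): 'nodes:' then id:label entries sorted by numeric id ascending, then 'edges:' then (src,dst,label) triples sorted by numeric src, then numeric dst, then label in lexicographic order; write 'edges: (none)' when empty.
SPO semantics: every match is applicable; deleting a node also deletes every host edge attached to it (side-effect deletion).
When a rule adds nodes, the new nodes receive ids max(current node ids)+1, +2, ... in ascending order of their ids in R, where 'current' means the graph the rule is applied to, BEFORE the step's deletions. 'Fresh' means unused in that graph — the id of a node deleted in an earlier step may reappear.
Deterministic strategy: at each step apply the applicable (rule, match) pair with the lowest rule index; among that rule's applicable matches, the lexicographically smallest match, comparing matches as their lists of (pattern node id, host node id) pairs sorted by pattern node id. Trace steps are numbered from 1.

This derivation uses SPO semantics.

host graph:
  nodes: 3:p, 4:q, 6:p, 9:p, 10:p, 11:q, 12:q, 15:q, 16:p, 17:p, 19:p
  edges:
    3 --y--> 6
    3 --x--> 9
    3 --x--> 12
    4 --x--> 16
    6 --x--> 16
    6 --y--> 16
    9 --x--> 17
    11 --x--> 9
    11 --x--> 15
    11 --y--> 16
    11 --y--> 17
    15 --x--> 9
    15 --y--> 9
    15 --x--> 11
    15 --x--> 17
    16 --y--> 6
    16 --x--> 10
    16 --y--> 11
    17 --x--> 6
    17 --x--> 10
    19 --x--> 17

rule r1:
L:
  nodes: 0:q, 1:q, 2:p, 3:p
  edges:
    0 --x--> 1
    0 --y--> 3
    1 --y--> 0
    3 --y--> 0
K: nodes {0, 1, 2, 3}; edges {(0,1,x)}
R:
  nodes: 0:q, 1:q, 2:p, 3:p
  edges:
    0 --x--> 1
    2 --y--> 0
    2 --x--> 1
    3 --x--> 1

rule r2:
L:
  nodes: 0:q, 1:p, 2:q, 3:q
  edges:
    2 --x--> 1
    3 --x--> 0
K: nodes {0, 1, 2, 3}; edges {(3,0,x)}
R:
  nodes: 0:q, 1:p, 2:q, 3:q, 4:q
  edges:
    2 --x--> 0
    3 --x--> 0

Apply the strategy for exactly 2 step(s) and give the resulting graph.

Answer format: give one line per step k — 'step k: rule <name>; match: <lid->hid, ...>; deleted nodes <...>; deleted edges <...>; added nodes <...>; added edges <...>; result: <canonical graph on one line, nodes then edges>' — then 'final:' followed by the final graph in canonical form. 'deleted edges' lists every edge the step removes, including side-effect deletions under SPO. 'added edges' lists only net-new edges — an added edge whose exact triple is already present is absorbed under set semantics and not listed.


step 1: rule r2; match: 0->11, 1->16, 2->4, 3->15; deleted nodes (none); deleted edges (4,16,x); added nodes 20; added edges (4,11,x); result: nodes: 3:p, 4:q, 6:p, 9:p, 10:p, 11:q, 12:q, 15:q, 16:p, 17:p, 19:p, 20:q edges: (3,6,y); (3,9,x); (3,12,x); (4,11,x); (6,16,x); (6,16,y); (9,17,x); (11,9,x); (11,15,x); (11,16,y); (11,17,y); (15,9,x); (15,9,y); (15,11,x); (15,17,x); (16,6,y); (16,10,x); (16,11,y); (17,6,x); (17,10,x); (19,17,x)
step 2: rule r2; match: 0->11, 1->9, 2->15, 3->4; deleted nodes (none); deleted edges (15,9,x); added nodes 21; added edges (none); result: nodes: 3:p, 4:q, 6:p, 9:p, 10:p, 11:q, 12:q, 15:q, 16:p, 17:p, 19:p, 20:q, 21:q edges: (3,6,y); (3,9,x); (3,12,x); (4,11,x); (6,16,x); (6,16,y); (9,17,x); (11,9,x); (11,15,x); (11,16,y); (11,17,y); (15,9,y); (15,11,x); (15,17,x); (16,6,y); (16,10,x); (16,11,y); (17,6,x); (17,10,x); (19,17,x)
final:
nodes: 3:p, 4:q, 6:p, 9:p, 10:p, 11:q, 12:q, 15:q, 16:p, 17:p, 19:p, 20:q, 21:q
edges: (3,6,y); (3,9,x); (3,12,x); (4,11,x); (6,16,x); (6,16,y); (9,17,x); (11,9,x); (11,15,x); (11,16,y); (11,17,y); (15,9,y); (15,11,x); (15,17,x); (16,6,y); (16,10,x); (16,11,y); (17,6,x); (17,10,x); (19,17,x)


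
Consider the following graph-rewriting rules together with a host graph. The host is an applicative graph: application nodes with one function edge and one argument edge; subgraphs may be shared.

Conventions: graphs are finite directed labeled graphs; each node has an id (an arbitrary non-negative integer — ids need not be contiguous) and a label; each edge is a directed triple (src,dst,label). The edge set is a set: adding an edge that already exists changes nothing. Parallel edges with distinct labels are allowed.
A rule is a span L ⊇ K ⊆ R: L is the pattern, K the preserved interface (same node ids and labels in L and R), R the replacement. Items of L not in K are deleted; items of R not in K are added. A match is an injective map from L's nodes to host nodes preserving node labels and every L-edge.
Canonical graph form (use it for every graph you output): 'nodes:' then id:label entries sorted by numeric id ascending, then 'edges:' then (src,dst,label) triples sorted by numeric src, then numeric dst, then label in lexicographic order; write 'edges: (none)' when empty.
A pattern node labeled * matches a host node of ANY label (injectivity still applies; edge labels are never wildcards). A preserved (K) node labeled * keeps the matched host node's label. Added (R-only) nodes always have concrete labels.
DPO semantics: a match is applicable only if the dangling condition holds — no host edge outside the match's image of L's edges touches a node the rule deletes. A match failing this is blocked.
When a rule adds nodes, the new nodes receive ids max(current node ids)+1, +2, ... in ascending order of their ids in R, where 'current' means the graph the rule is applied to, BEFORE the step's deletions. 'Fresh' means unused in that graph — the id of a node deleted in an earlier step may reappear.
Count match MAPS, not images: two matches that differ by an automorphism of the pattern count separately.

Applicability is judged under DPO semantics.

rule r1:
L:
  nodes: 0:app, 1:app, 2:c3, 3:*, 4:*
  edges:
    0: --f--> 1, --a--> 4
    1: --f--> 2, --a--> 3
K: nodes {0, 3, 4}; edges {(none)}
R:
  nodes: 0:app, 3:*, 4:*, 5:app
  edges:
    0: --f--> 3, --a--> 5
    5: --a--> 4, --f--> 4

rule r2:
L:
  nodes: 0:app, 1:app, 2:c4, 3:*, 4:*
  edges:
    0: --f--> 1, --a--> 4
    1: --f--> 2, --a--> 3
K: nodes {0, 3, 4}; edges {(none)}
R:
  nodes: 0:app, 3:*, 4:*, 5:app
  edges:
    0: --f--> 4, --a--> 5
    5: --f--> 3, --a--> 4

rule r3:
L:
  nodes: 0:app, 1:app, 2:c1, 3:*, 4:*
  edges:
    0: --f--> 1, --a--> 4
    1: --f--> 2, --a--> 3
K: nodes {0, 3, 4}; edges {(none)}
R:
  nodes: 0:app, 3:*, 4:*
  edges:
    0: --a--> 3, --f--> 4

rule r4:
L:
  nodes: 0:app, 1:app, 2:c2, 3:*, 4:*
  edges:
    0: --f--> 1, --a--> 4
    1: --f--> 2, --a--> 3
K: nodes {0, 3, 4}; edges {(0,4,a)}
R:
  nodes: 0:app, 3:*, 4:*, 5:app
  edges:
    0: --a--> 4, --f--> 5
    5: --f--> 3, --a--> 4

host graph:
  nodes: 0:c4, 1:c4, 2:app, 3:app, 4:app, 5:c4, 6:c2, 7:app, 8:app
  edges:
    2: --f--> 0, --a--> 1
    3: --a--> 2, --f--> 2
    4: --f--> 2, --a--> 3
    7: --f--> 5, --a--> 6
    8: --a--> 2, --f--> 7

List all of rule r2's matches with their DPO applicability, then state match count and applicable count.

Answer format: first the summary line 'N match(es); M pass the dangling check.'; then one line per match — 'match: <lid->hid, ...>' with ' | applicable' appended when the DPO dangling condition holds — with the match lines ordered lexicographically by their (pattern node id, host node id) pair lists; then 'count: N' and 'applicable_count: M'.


2 match(es); 1 pass the dangling check.
match: 0->4, 1->2, 2->0, 3->1, 4->3
match: 0->8, 1->7, 2->5, 3->6, 4->2 | applicable
count: 2
applicable_count: 1


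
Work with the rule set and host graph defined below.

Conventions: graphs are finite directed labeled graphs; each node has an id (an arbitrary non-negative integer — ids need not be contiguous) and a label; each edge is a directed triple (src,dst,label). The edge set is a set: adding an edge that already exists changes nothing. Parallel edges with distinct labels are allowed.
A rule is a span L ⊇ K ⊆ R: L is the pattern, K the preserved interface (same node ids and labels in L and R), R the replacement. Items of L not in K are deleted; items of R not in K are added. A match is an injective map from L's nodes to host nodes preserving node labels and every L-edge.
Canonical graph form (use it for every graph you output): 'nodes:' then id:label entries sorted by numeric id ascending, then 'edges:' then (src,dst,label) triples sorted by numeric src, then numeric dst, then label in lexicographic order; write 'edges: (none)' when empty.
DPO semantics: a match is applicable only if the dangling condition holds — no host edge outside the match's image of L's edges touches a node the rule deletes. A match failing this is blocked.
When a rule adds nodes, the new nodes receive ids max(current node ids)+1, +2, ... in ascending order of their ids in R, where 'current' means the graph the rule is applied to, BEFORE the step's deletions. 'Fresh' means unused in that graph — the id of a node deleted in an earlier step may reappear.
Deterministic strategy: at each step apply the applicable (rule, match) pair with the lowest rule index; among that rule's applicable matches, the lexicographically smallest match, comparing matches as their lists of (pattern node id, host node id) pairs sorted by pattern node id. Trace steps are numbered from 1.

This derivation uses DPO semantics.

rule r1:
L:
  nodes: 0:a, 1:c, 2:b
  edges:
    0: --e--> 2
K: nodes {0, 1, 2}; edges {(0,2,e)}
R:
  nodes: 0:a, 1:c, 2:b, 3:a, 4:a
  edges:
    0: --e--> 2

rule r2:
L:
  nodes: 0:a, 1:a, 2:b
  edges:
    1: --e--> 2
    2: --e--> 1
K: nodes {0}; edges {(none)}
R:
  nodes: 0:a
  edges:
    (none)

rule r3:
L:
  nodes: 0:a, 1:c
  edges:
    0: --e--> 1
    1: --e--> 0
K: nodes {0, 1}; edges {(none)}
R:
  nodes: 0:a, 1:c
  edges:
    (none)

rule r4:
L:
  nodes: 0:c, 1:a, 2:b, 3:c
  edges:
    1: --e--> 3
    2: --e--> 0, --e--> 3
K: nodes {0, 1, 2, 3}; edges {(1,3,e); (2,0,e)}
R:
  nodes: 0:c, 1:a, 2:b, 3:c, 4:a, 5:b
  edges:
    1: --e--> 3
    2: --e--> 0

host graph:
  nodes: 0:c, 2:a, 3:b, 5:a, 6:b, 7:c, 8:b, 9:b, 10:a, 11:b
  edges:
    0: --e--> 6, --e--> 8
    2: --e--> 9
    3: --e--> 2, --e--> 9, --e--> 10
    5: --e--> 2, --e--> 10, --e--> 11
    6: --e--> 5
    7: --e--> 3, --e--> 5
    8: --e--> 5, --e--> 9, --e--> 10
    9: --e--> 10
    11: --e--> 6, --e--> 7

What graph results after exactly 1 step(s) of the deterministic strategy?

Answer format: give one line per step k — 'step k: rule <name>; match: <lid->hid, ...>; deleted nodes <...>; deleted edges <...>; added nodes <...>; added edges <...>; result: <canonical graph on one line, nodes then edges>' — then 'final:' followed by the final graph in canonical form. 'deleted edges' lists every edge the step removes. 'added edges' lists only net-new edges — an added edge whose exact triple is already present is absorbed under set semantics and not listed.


step 1: rule r1; match: 0->2, 1->0, 2->9; deleted nodes (none); deleted edges (none); added nodes 12, 13; added edges (none); result: nodes: 0:c, 2:a, 3:b, 5:a, 6:b, 7:c, 8:b, 9:b, 10:a, 11:b, 12:a, 13:a edges: (0,6,e); (0,8,e); (2,9,e); (3,2,e); (3,9,e); (3,10,e); (5,2,e); (5,10,e); (5,11,e); (6,5,e); (7,3,e); (7,5,e); (8,5,e); (8,9,e); (8,10,e); (9,10,e); (11,6,e); (11,7,e)
final:
nodes: 0:c, 2:a, 3:b, 5:a, 6:b, 7:c, 8:b, 9:b, 10:a, 11:b, 12:a, 13:a
edges: (0,6,e); (0,8,e); (2,9,e); (3,2,e); (3,9,e); (3,10,e); (5,2,e); (5,10,e); (5,11,e); (6,5,e); (7,3,e); (7,5,e); (8,5,e); (8,9,e); (8,10,e); (9,10,e); (11,6,e); (11,7,e)


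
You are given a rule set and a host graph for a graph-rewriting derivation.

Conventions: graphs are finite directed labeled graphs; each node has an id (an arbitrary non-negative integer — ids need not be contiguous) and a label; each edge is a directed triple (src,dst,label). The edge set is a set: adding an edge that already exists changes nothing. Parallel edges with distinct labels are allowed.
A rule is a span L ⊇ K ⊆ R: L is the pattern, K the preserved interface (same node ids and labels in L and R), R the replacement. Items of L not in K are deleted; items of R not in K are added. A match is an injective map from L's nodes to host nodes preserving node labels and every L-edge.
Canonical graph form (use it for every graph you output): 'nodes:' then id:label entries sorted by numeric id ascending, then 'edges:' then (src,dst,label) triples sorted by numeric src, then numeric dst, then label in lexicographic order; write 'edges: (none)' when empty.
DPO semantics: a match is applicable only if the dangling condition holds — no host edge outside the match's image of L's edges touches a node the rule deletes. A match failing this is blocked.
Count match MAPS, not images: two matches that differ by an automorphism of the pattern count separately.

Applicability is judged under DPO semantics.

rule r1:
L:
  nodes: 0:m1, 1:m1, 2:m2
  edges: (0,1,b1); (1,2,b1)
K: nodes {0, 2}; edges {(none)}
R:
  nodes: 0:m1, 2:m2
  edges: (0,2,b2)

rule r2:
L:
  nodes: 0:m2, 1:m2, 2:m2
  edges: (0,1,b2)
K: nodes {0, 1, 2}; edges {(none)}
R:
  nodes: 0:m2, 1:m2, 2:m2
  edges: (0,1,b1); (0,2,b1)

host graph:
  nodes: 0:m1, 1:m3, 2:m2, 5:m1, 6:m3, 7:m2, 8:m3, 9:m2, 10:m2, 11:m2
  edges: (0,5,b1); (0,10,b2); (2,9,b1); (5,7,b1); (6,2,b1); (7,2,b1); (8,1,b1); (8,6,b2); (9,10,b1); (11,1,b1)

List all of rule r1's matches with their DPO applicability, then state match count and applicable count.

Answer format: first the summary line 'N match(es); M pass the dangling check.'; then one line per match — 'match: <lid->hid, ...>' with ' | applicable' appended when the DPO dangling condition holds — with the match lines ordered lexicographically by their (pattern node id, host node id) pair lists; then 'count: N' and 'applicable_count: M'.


1 match(es); 1 pass the dangling check.
match: 0->0, 1->5, 2->7 | applicable
count: 1
applicable_count: 1
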